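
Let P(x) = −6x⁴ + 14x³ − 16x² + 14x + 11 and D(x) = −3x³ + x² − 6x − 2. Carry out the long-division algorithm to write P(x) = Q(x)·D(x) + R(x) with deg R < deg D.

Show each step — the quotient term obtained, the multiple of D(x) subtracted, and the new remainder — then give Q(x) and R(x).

Q(x) = 2x − 4; R(x) = −6x + 3

Step 1: lead(−6x⁴ + 14x³ − 16x² + 14x + 11) ÷ lead(D) = −6x⁴ ÷ −3x³ = 2x. Subtract (2x)·D = −6x⁴ + 2x³ − 12x² − 4x. Remainder: 12x³ − 4x² + 18x + 11.
Step 2: lead(12x³ − 4x² + 18x + 11) ÷ lead(D) = 12x³ ÷ −3x³ = −4. Subtract (−4)·D = 12x³ − 4x² + 24x + 8. Remainder: −6x + 3.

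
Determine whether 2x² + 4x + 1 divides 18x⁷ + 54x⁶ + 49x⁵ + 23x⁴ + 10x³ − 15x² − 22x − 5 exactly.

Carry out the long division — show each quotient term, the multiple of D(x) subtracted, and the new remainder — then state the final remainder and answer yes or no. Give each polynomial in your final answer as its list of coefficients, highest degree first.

Step 1: lead(18x⁷ + 54x⁶ + 49x⁵ + 23x⁴ + 10x³ − 15x² − 22x − 5) ÷ lead(D) = 18x⁷ ÷ 2x² = 9x⁵. Subtract (9x⁵)·D = 18x⁷ + 36x⁶ + 9x⁵. Remainder: 18x⁶ + 40x⁵ + 23x⁴ + 10x³ − 15x² − 22x − 5.
Step 2: lead(18x⁶ + 40x⁵ + 23x⁴ + 10x³ − 15x² − 22x − 5) ÷ lead(D) = 18x⁶ ÷ 2x² = 9x⁴. Subtract (9x⁴)·D = 18x⁶ + 36x⁵ + 9x⁴. Remainder: 4x⁵ + 14x⁴ + 10x³ − 15x² − 22x − 5.
Step 3: lead(4x⁵ + 14x⁴ + 10x³ − 15x² − 22x − 5) ÷ lead(D) = 4x⁵ ÷ 2x² = 2x³. Subtract (2x³)·D = 4x⁵ + 8x⁴ + 2x³. Remainder: 6x⁴ + 8x³ − 15x² − 22x − 5.
Step 4: lead(6x⁴ + 8x³ − 15x² − 22x − 5) ÷ lead(D) = 6x⁴ ÷ 2x² = 3x². Subtract (3x²)·D = 6x⁴ + 12x³ + 3x². Remainder: −4x³ − 18x² − 22x − 5.
Step 5: lead(−4x³ − 18x² − 22x − 5) ÷ lead(D) = −4x³ ÷ 2x² = −2x. Subtract (−2x)·D = −4x³ − 8x² − 2x. Remainder: −10x² − 20x − 5.
Step 6: lead(−10x² − 20x − 5) ÷ lead(D) = −10x² ÷ 2x² = −5. Subtract (−5)·D = −10x² − 20x − 5. Remainder: 0.

R = [0], so D(x) is a factor of P(x). yes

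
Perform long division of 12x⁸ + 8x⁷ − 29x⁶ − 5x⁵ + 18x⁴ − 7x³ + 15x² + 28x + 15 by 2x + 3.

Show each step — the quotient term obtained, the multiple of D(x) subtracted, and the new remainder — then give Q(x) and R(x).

Q(x) = 6x⁷ − 5x⁶ − 7x⁵ + 8x⁴ − 3x³ + x² + 6x + 5; R(x) = 0

Step 1: lead(12x⁸ + 8x⁷ − 29x⁶ − 5x⁵ + 18x⁴ − 7x³ + 15x² + 28x + 15) ÷ lead(D) = 12x⁸ ÷ 2x = 6x⁷. Subtract (6x⁷)·D = 12x⁸ + 18x⁷. Remainder: −10x⁷ − 29x⁶ − 5x⁵ + 18x⁴ − 7x³ + 15x² + 28x + 15.
Step 2: lead(−10x⁷ − 29x⁶ − 5x⁵ + 18x⁴ − 7x³ + 15x² + 28x + 15) ÷ lead(D) = −10x⁷ ÷ 2x = −5x⁶. Subtract (−5x⁶)·D = −10x⁷ − 15x⁶. Remainder: −14x⁶ − 5x⁵ + 18x⁴ − 7x³ + 15x² + 28x + 15.
Step 3: lead(−14x⁶ − 5x⁵ + 18x⁴ − 7x³ + 15x² + 28x + 15) ÷ lead(D) = −14x⁶ ÷ 2x = −7x⁵. Subtract (−7x⁵)·D = −14x⁶ − 21x⁵. Remainder: 16x⁵ + 18x⁴ − 7x³ + 15x² + 28x + 15.
Step 4: lead(16x⁵ + 18x⁴ − 7x³ + 15x² + 28x + 15) ÷ lead(D) = 16x⁵ ÷ 2x = 8x⁴. Subtract (8x⁴)·D = 16x⁵ + 24x⁴. Remainder: −6x⁴ − 7x³ + 15x² + 28x + 15.
Step 5: lead(−6x⁴ − 7x³ + 15x² + 28x + 15) ÷ lead(D) = −6x⁴ ÷ 2x = −3x³. Subtract (−3x³)·D = −6x⁴ − 9x³. Remainder: 2x³ + 15x² + 28x + 15.
Step 6: lead(2x³ + 15x² + 28x + 15) ÷ lead(D) = 2x³ ÷ 2x = x². Subtract (x²)·D = 2x³ + 3x². Remainder: 12x² + 28x + 15.
Step 7: lead(12x² + 28x + 15) ÷ lead(D) = 12x² ÷ 2x = 6x. Subtract (6x)·D = 12x² + 18x. Remainder: 10x + 15.
Step 8: lead(10x + 15) ÷ lead(D) = 10x ÷ 2x = 5. Subtract (5)·D = 10x + 15. Remainder: 0.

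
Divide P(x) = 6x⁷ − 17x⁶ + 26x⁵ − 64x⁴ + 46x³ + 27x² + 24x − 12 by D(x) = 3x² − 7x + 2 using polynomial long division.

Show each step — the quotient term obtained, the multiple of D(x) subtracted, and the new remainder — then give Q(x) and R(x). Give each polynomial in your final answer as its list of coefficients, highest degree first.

Q = [2, -1, 5, -9, -9, -6]; R = [0]

Step 1: lead(6x⁷ − 17x⁶ + 26x⁵ − 64x⁴ + 46x³ + 27x² + 24x − 12) ÷ lead(D) = 6x⁷ ÷ 3x² = 2x⁵. Subtract (2x⁵)·D = 6x⁷ − 14x⁶ + 4x⁵. Remainder: −3x⁶ + 22x⁵ − 64x⁴ + 46x³ + 27x² + 24x − 12.
Step 2: lead(−3x⁶ + 22x⁵ − 64x⁴ + 46x³ + 27x² + 24x − 12) ÷ lead(D) = −3x⁶ ÷ 3x² = −x⁴. Subtract (−x⁴)·D = −3x⁶ + 7x⁵ − 2x⁴. Remainder: 15x⁵ − 62x⁴ + 46x³ + 27x² + 24x − 12.
Step 3: lead(15x⁵ − 62x⁴ + 46x³ + 27x² + 24x − 12) ÷ lead(D) = 15x⁵ ÷ 3x² = 5x³. Subtract (5x³)·D = 15x⁵ − 35x⁴ + 10x³. Remainder: −27x⁴ + 36x³ + 27x² + 24x − 12.
Step 4: lead(−27x⁴ + 36x³ + 27x² + 24x − 12) ÷ lead(D) = −27x⁴ ÷ 3x² = −9x². Subtract (−9x²)·D = −27x⁴ + 63x³ − 18x². Remainder: −27x³ + 45x² + 24x − 12.
Step 5: lead(−27x³ + 45x² + 24x − 12) ÷ lead(D) = −27x³ ÷ 3x² = −9x. Subtract (−9x)·D = −27x³ + 63x² − 18x. Remainder: −18x² + 42x − 12.
Step 6: lead(−18x² + 42x − 12) ÷ lead(D) = −18x² ÷ 3x² = −6. Subtract (−6)·D = −18x² + 42x − 12. Remainder: 0.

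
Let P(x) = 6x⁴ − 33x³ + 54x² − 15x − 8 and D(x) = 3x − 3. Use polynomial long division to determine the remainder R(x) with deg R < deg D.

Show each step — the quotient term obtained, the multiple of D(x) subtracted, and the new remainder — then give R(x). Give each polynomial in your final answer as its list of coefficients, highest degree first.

Step 1: lead(6x⁴ − 33x³ + 54x² − 15x − 8) ÷ lead(D) = 6x⁴ ÷ 3x = 2x³. Subtract (2x³)·D = 6x⁴ − 6x³. Remainder: −27x³ + 54x² − 15x − 8.
Step 2: lead(−27x³ + 54x² − 15x − 8) ÷ lead(D) = −27x³ ÷ 3x = −9x². Subtract (−9x²)·D = −27x³ + 27x². Remainder: 27x² − 15x − 8.
Step 3: lead(27x² − 15x − 8) ÷ lead(D) = 27x² ÷ 3x = 9x. Subtract (9x)·D = 27x² − 27x. Remainder: 12x − 8.
Step 4: lead(12x − 8) ÷ lead(D) = 12x ÷ 3x = 4. Subtract (4)·D = 12x − 12. Remainder: 4.

R = [4]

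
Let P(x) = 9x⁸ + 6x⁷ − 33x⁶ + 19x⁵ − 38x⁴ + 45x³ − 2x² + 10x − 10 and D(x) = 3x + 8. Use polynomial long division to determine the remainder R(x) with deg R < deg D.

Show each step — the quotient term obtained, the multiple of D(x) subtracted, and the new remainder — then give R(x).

Step 1: lead(9x⁸ + 6x⁷ − 33x⁶ + 19x⁵ − 38x⁴ + 45x³ − 2x² + 10x − 10) ÷ lead(D) = 9x⁸ ÷ 3x = 3x⁷. Subtract (3x⁷)·D = 9x⁸ + 24x⁷. Remainder: −18x⁷ − 33x⁶ + 19x⁵ − 38x⁴ + 45x³ − 2x² + 10x − 10.
Step 2: lead(−18x⁷ − 33x⁶ + 19x⁵ − 38x⁴ + 45x³ − 2x² + 10x − 10) ÷ lead(D) = −18x⁷ ÷ 3x = −6x⁶. Subtract (−6x⁶)·D = −18x⁷ − 48x⁶. Remainder: 15x⁶ + 19x⁵ − 38x⁴ + 45x³ − 2x² + 10x − 10.
Step 3: lead(15x⁶ + 19x⁵ − 38x⁴ + 45x³ − 2x² + 10x − 10) ÷ lead(D) = 15x⁶ ÷ 3x = 5x⁵. Subtract (5x⁵)·D = 15x⁶ + 40x⁵. Remainder: −21x⁵ − 38x⁴ + 45x³ − 2x² + 10x − 10.
Step 4: lead(−21x⁵ − 38x⁴ + 45x³ − 2x² + 10x − 10) ÷ lead(D) = −21x⁵ ÷ 3x = −7x⁴. Subtract (−7x⁴)·D = −21x⁵ − 56x⁴. Remainder: 18x⁴ + 45x³ − 2x² + 10x − 10.
Step 5: lead(18x⁴ + 45x³ − 2x² + 10x − 10) ÷ lead(D) = 18x⁴ ÷ 3x = 6x³. Subtract (6x³)·D = 18x⁴ + 48x³. Remainder: −3x³ − 2x² + 10x − 10.
Step 6: lead(−3x³ − 2x² + 10x − 10) ÷ lead(D) = −3x³ ÷ 3x = −x². Subtract (−x²)·D = −3x³ − 8x². Remainder: 6x² + 10x − 10.
Step 7: lead(6x² + 10x − 10) ÷ lead(D) = 6x² ÷ 3x = 2x. Subtract (2x)·D = 6x² + 16x. Remainder: −6x − 10.
Step 8: lead(−6x − 10) ÷ lead(D) = −6x ÷ 3x = −2. Subtract (−2)·D = −6x − 16. Remainder: 6.

R(x) = 6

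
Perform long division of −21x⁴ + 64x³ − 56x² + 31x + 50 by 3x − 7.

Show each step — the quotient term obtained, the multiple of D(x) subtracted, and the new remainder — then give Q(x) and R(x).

Q(x) = −7x³ + 5x² − 7x − 6; R(x) = 8

Step 1: lead(−21x⁴ + 64x³ − 56x² + 31x + 50) ÷ lead(D) = −21x⁴ ÷ 3x = −7x³. Subtract (−7x³)·D = −21x⁴ + 49x³. Remainder: 15x³ − 56x² + 31x + 50.
Step 2: lead(15x³ − 56x² + 31x + 50) ÷ lead(D) = 15x³ ÷ 3x = 5x². Subtract (5x²)·D = 15x³ − 35x². Remainder: −21x² + 31x + 50.
Step 3: lead(−21x² + 31x + 50) ÷ lead(D) = −21x² ÷ 3x = −7x. Subtract (−7x)·D = −21x² + 49x. Remainder: −18x + 50.
Step 4: lead(−18x + 50) ÷ lead(D) = −18x ÷ 3x = −6. Subtract (−6)·D = −18x + 42. Remainder: 8.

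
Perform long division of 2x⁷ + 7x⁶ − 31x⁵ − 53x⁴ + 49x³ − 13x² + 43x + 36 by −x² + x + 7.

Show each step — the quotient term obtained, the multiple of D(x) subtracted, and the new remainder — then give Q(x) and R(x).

Step 1: lead(2x⁷ + 7x⁶ − 31x⁵ − 53x⁴ + 49x³ − 13x² + 43x + 36) ÷ lead(D) = 2x⁷ ÷ −x² = −2x⁵. Subtract (−2x⁵)·D = 2x⁷ − 2x⁶ − 14x⁵. Remainder: 9x⁶ − 17x⁵ − 53x⁴ + 49x³ − 13x² + 43x + 36.
Step 2: lead(9x⁶ − 17x⁵ − 53x⁴ + 49x³ − 13x² + 43x + 36) ÷ lead(D) = 9x⁶ ÷ −x² = −9x⁴. Subtract (−9x⁴)·D = 9x⁶ − 9x⁵ − 63x⁴. Remainder: −8x⁵ + 10x⁴ + 49x³ − 13x² + 43x + 36.
Step 3: lead(−8x⁵ + 10x⁴ + 49x³ − 13x² + 43x + 36) ÷ lead(D) = −8x⁵ ÷ −x² = 8x³. Subtract (8x³)·D = −8x⁵ + 8x⁴ + 56x³. Remainder: 2x⁴ − 7x³ − 13x² + 43x + 36.
Step 4: lead(2x⁴ − 7x³ − 13x² + 43x + 36) ÷ lead(D) = 2x⁴ ÷ −x² = −2x². Subtract (−2x²)·D = 2x⁴ − 2x³ − 14x². Remainder: −5x³ + x² + 43x + 36.
Step 5: lead(−5x³ + x² + 43x + 36) ÷ lead(D) = −5x³ ÷ −x² = 5x. Subtract (5x)·D = −5x³ + 5x² + 35x. Remainder: −4x² + 8x + 36.
Step 6: lead(−4x² + 8x + 36) ÷ lead(D) = −4x² ÷ −x² = 4. Subtract (4)·D = −4x² + 4x + 28. Remainder: 4x + 8.

Q(x) = −2x⁵ − 9x⁴ + 8x³ − 2x² + 5x + 4; R(x) = 4x + 8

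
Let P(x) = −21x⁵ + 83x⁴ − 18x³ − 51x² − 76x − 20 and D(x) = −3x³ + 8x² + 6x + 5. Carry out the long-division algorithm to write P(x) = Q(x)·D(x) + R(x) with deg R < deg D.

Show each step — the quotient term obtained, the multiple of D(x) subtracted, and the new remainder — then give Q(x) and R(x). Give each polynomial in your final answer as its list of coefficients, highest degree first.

Step 1: lead(−21x⁵ + 83x⁴ − 18x³ − 51x² − 76x − 20) ÷ lead(D) = −21x⁵ ÷ −3x³ = 7x². Subtract (7x²)·D = −21x⁵ + 56x⁴ + 42x³ + 35x². Remainder: 27x⁴ − 60x³ − 86x² − 76x − 20.
Step 2: lead(27x⁴ − 60x³ − 86x² − 76x − 20) ÷ lead(D) = 27x⁴ ÷ −3x³ = −9x. Subtract (−9x)·D = 27x⁴ − 72x³ − 54x² − 45x. Remainder: 12x³ − 32x² − 31x − 20.
Step 3: lead(12x³ − 32x² − 31x − 20) ÷ lead(D) = 12x³ ÷ −3x³ = −4. Subtract (−4)·D = 12x³ − 32x² − 24x − 20. Remainder: −7x.

Q = [7, -9, -4]; R = [-7, 0]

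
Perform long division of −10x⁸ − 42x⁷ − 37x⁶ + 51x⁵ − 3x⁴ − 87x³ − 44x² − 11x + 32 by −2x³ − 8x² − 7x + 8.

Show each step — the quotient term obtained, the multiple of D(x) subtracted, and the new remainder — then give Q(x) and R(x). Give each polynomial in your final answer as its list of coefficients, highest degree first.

Q = [5, 1, -3, 3, 4, 5]; R = [-8, -8]

Step 1: lead(−10x⁸ − 42x⁷ − 37x⁶ + 51x⁵ − 3x⁴ − 87x³ − 44x² − 11x + 32) ÷ lead(D) = −10x⁸ ÷ −2x³ = 5x⁵. Subtract (5x⁵)·D = −10x⁸ − 40x⁷ − 35x⁶ + 40x⁵. Remainder: −2x⁷ − 2x⁶ + 11x⁵ − 3x⁴ − 87x³ − 44x² − 11x + 32.
Step 2: lead(−2x⁷ − 2x⁶ + 11x⁵ − 3x⁴ − 87x³ − 44x² − 11x + 32) ÷ lead(D) = −2x⁷ ÷ −2x³ = x⁴. Subtract (x⁴)·D = −2x⁷ − 8x⁶ − 7x⁵ + 8x⁴. Remainder: 6x⁶ + 18x⁵ − 11x⁴ − 87x³ − 44x² − 11x + 32.
Step 3: lead(6x⁶ + 18x⁵ − 11x⁴ − 87x³ − 44x² − 11x + 32) ÷ lead(D) = 6x⁶ ÷ −2x³ = −3x³. Subtract (−3x³)·D = 6x⁶ + 24x⁵ + 21x⁴ − 24x³. Remainder: −6x⁵ − 32x⁴ − 63x³ − 44x² − 11x + 32.
Step 4: lead(−6x⁵ − 32x⁴ − 63x³ − 44x² − 11x + 32) ÷ lead(D) = −6x⁵ ÷ −2x³ = 3x². Subtract (3x²)·D = −6x⁵ − 24x⁴ − 21x³ + 24x². Remainder: −8x⁴ − 42x³ − 68x² − 11x + 32.
Step 5: lead(−8x⁴ − 42x³ − 68x² − 11x + 32) ÷ lead(D) = −8x⁴ ÷ −2x³ = 4x. Subtract (4x)·D = −8x⁴ − 32x³ − 28x² + 32x. Remainder: −10x³ − 40x² − 43x + 32.
Step 6: lead(−10x³ − 40x² − 43x + 32) ÷ lead(D) = −10x³ ÷ −2x³ = 5. Subtract (5)·D = −10x³ − 40x² − 35x + 40. Remainder: −8x − 8.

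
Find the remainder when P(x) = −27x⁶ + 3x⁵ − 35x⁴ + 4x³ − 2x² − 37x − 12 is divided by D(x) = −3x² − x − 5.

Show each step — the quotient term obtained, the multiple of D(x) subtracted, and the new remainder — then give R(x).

R(x) = −5x − 2

Step 1: lead(−27x⁶ + 3x⁵ − 35x⁴ + 4x³ − 2x² − 37x − 12) ÷ lead(D) = −27x⁶ ÷ −3x² = 9x⁴. Subtract (9x⁴)·D = −27x⁶ − 9x⁵ − 45x⁴. Remainder: 12x⁵ + 10x⁴ + 4x³ − 2x² − 37x − 12.
Step 2: lead(12x⁵ + 10x⁴ + 4x³ − 2x² − 37x − 12) ÷ lead(D) = 12x⁵ ÷ −3x² = −4x³. Subtract (−4x³)·D = 12x⁵ + 4x⁴ + 20x³. Remainder: 6x⁴ − 16x³ − 2x² − 37x − 12.
Step 3: lead(6x⁴ − 16x³ − 2x² − 37x − 12) ÷ lead(D) = 6x⁴ ÷ −3x² = −2x². Subtract (−2x²)·D = 6x⁴ + 2x³ + 10x². Remainder: −18x³ − 12x² − 37x − 12.
Step 4: lead(−18x³ − 12x² − 37x − 12) ÷ lead(D) = −18x³ ÷ −3x² = 6x. Subtract (6x)·D = −18x³ − 6x² − 30x. Remainder: −6x² − 7x − 12.
Step 5: lead(−6x² − 7x − 12) ÷ lead(D) = −6x² ÷ −3x² = 2. Subtract (2)·D = −6x² − 2x − 10. Remainder: −5x − 2.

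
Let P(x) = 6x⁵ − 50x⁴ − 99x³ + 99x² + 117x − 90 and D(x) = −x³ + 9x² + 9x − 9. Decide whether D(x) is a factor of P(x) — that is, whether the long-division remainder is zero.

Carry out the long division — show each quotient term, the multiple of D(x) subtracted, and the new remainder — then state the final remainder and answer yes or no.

Step 1: lead(6x⁵ − 50x⁴ − 99x³ + 99x² + 117x − 90) ÷ lead(D) = 6x⁵ ÷ −x³ = −6x². Subtract (−6x²)·D = 6x⁵ − 54x⁴ − 54x³ + 54x². Remainder: 4x⁴ − 45x³ + 45x² + 117x − 90.
Step 2: lead(4x⁴ − 45x³ + 45x² + 117x − 90) ÷ lead(D) = 4x⁴ ÷ −x³ = −4x. Subtract (−4x)·D = 4x⁴ − 36x³ − 36x² + 36x. Remainder: −9x³ + 81x² + 81x − 90.
Step 3: lead(−9x³ + 81x² + 81x − 90) ÷ lead(D) = −9x³ ÷ −x³ = 9. Subtract (9)·D = −9x³ + 81x² + 81x − 81. Remainder: −9.

R(x) = −9, so D(x) is not a factor of P(x). no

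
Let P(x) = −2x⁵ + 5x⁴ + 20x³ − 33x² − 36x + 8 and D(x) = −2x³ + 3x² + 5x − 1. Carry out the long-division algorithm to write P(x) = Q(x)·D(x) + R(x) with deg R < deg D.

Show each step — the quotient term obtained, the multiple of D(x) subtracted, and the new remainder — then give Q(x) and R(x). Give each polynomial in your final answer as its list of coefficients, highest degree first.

Step 1: lead(−2x⁵ + 5x⁴ + 20x³ − 33x² − 36x + 8) ÷ lead(D) = −2x⁵ ÷ −2x³ = x². Subtract (x²)·D = −2x⁵ + 3x⁴ + 5x³ − x². Remainder: 2x⁴ + 15x³ − 32x² − 36x + 8.
Step 2: lead(2x⁴ + 15x³ − 32x² − 36x + 8) ÷ lead(D) = 2x⁴ ÷ −2x³ = −x. Subtract (−x)·D = 2x⁴ − 3x³ − 5x² + x. Remainder: 18x³ − 27x² − 37x + 8.
Step 3: lead(18x³ − 27x² − 37x + 8) ÷ lead(D) = 18x³ ÷ −2x³ = −9. Subtract (−9)·D = 18x³ − 27x² − 45x + 9. Remainder: 8x − 1.

Q = [1, -1, -9]; R = [8, -1]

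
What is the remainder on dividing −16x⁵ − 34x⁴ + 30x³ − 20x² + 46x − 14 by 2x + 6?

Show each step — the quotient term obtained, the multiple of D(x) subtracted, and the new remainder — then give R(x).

R(x) = −8

Step 1: lead(−16x⁵ − 34x⁴ + 30x³ − 20x² + 46x − 14) ÷ lead(D) = −16x⁵ ÷ 2x = −8x⁴. Subtract (−8x⁴)·D = −16x⁵ − 48x⁴. Remainder: 14x⁴ + 30x³ − 20x² + 46x − 14.
Step 2: lead(14x⁴ + 30x³ − 20x² + 46x − 14) ÷ lead(D) = 14x⁴ ÷ 2x = 7x³. Subtract (7x³)·D = 14x⁴ + 42x³. Remainder: −12x³ − 20x² + 46x − 14.
Step 3: lead(−12x³ − 20x² + 46x − 14) ÷ lead(D) = −12x³ ÷ 2x = −6x². Subtract (−6x²)·D = −12x³ − 36x². Remainder: 16x² + 46x − 14.
Step 4: lead(16x² + 46x − 14) ÷ lead(D) = 16x² ÷ 2x = 8x. Subtract (8x)·D = 16x² + 48x. Remainder: −2x − 14.
Step 5: lead(−2x − 14) ÷ lead(D) = −2x ÷ 2x = −1. Subtract (−1)·D = −2x − 6. Remainder: −8.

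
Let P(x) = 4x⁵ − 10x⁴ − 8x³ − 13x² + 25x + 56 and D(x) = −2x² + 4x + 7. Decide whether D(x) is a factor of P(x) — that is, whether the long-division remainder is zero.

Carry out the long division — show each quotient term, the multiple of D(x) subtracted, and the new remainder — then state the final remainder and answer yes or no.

Step 1: lead(4x⁵ − 10x⁴ − 8x³ − 13x² + 25x + 56) ÷ lead(D) = 4x⁵ ÷ −2x² = −2x³. Subtract (−2x³)·D = 4x⁵ − 8x⁴ − 14x³. Remainder: −2x⁴ + 6x³ − 13x² + 25x + 56.
Step 2: lead(−2x⁴ + 6x³ − 13x² + 25x + 56) ÷ lead(D) = −2x⁴ ÷ −2x² = x². Subtract (x²)·D = −2x⁴ + 4x³ + 7x². Remainder: 2x³ − 20x² + 25x + 56.
Step 3: lead(2x³ − 20x² + 25x + 56) ÷ lead(D) = 2x³ ÷ −2x² = −x. Subtract (−x)·D = 2x³ − 4x² − 7x. Remainder: −16x² + 32x + 56.
Step 4: lead(−16x² + 32x + 56) ÷ lead(D) = −16x² ÷ −2x² = 8. Subtract (8)·D = −16x² + 32x + 56. Remainder: 0.

R(x) = 0, so D(x) is a factor of P(x). yes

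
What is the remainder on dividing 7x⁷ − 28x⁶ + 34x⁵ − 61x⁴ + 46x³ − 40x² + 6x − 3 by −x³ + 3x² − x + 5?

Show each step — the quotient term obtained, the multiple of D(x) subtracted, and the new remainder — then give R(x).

R(x) = −3x² − x + 7

Step 1: lead(7x⁷ − 28x⁶ + 34x⁵ − 61x⁴ + 46x³ − 40x² + 6x − 3) ÷ lead(D) = 7x⁷ ÷ −x³ = −7x⁴. Subtract (−7x⁴)·D = 7x⁷ − 21x⁶ + 7x⁵ − 35x⁴. Remainder: −7x⁶ + 27x⁵ − 26x⁴ + 46x³ − 40x² + 6x − 3.
Step 2: lead(−7x⁶ + 27x⁵ − 26x⁴ + 46x³ − 40x² + 6x − 3) ÷ lead(D) = −7x⁶ ÷ −x³ = 7x³. Subtract (7x³)·D = −7x⁶ + 21x⁵ − 7x⁴ + 35x³. Remainder: 6x⁵ − 19x⁴ + 11x³ − 40x² + 6x − 3.
Step 3: lead(6x⁵ − 19x⁴ + 11x³ − 40x² + 6x − 3) ÷ lead(D) = 6x⁵ ÷ −x³ = −6x². Subtract (−6x²)·D = 6x⁵ − 18x⁴ + 6x³ − 30x². Remainder: −x⁴ + 5x³ − 10x² + 6x − 3.
Step 4: lead(−x⁴ + 5x³ − 10x² + 6x − 3) ÷ lead(D) = −x⁴ ÷ −x³ = x. Subtract (x)·D = −x⁴ + 3x³ − x² + 5x. Remainder: 2x³ − 9x² + x − 3.
Step 5: lead(2x³ − 9x² + x − 3) ÷ lead(D) = 2x³ ÷ −x³ = −2. Subtract (−2)·D = 2x³ − 6x² + 2x − 10. Remainder: −3x² − x + 7.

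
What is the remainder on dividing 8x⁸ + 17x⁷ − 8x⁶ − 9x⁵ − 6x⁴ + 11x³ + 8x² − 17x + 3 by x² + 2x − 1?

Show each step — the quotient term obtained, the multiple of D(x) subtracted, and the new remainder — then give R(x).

R(x) = 2x − 3

Step 1: lead(8x⁸ + 17x⁷ − 8x⁶ − 9x⁵ − 6x⁴ + 11x³ + 8x² − 17x + 3) ÷ lead(D) = 8x⁸ ÷ x² = 8x⁶. Subtract (8x⁶)·D = 8x⁸ + 16x⁷ − 8x⁶. Remainder: x⁷ − 9x⁵ − 6x⁴ + 11x³ + 8x² − 17x + 3.
Step 2: lead(x⁷ − 9x⁵ − 6x⁴ + 11x³ + 8x² − 17x + 3) ÷ lead(D) = x⁷ ÷ x² = x⁵. Subtract (x⁵)·D = x⁷ + 2x⁶ − x⁵. Remainder: −2x⁶ − 8x⁵ − 6x⁴ + 11x³ + 8x² − 17x + 3.
Step 3: lead(−2x⁶ − 8x⁵ − 6x⁴ + 11x³ + 8x² − 17x + 3) ÷ lead(D) = −2x⁶ ÷ x² = −2x⁴. Subtract (−2x⁴)·D = −2x⁶ − 4x⁵ + 2x⁴. Remainder: −4x⁵ − 8x⁴ + 11x³ + 8x² − 17x + 3.
Step 4: lead(−4x⁵ − 8x⁴ + 11x³ + 8x² − 17x + 3) ÷ lead(D) = −4x⁵ ÷ x² = −4x³. Subtract (−4x³)·D = −4x⁵ − 8x⁴ + 4x³. Remainder: 7x³ + 8x² − 17x + 3.
Step 5: lead(7x³ + 8x² − 17x + 3) ÷ lead(D) = 7x³ ÷ x² = 7x. Subtract (7x)·D = 7x³ + 14x² − 7x. Remainder: −6x² − 10x + 3.
Step 6: lead(−6x² − 10x + 3) ÷ lead(D) = −6x² ÷ x² = −6. Subtract (−6)·D = −6x² − 12x + 6. Remainder: 2x − 3.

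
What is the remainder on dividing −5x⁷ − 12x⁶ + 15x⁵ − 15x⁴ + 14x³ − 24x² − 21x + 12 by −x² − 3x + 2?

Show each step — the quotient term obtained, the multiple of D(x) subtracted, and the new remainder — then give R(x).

Step 1: lead(−5x⁷ − 12x⁶ + 15x⁵ − 15x⁴ + 14x³ − 24x² − 21x + 12) ÷ lead(D) = −5x⁷ ÷ −x² = 5x⁵. Subtract (5x⁵)·D = −5x⁷ − 15x⁶ + 10x⁵. Remainder: 3x⁶ + 5x⁵ − 15x⁴ + 14x³ − 24x² − 21x + 12.
Step 2: lead(3x⁶ + 5x⁵ − 15x⁴ + 14x³ − 24x² − 21x + 12) ÷ lead(D) = 3x⁶ ÷ −x² = −3x⁴. Subtract (−3x⁴)·D = 3x⁶ + 9x⁵ − 6x⁴. Remainder: −4x⁵ − 9x⁴ + 14x³ − 24x² − 21x + 12.
Step 3: lead(−4x⁵ − 9x⁴ + 14x³ − 24x² − 21x + 12) ÷ lead(D) = −4x⁵ ÷ −x² = 4x³. Subtract (4x³)·D = −4x⁵ − 12x⁴ + 8x³. Remainder: 3x⁴ + 6x³ − 24x² − 21x + 12.
Step 4: lead(3x⁴ + 6x³ − 24x² − 21x + 12) ÷ lead(D) = 3x⁴ ÷ −x² = −3x². Subtract (−3x²)·D = 3x⁴ + 9x³ − 6x². Remainder: −3x³ − 18x² − 21x + 12.
Step 5: lead(−3x³ − 18x² − 21x + 12) ÷ lead(D) = −3x³ ÷ −x² = 3x. Subtract (3x)·D = −3x³ − 9x² + 6x. Remainder: −9x² − 27x + 12.
Step 6: lead(−9x² − 27x + 12) ÷ lead(D) = −9x² ÷ −x² = 9. Subtract (9)·D = −9x² − 27x + 18. Remainder: −6.

R(x) = −6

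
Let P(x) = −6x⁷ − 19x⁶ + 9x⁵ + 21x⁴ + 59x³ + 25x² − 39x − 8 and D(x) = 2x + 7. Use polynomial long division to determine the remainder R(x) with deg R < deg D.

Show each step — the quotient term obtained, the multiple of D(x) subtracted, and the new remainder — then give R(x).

R(x) = 6

Step 1: lead(−6x⁷ − 19x⁶ + 9x⁵ + 21x⁴ + 59x³ + 25x² − 39x − 8) ÷ lead(D) = −6x⁷ ÷ 2x = −3x⁶. Subtract (−3x⁶)·D = −6x⁷ − 21x⁶. Remainder: 2x⁶ + 9x⁵ + 21x⁴ + 59x³ + 25x² − 39x − 8.
Step 2: lead(2x⁶ + 9x⁵ + 21x⁴ + 59x³ + 25x² − 39x − 8) ÷ lead(D) = 2x⁶ ÷ 2x = x⁵. Subtract (x⁵)·D = 2x⁶ + 7x⁵. Remainder: 2x⁵ + 21x⁴ + 59x³ + 25x² − 39x − 8.
Step 3: lead(2x⁵ + 21x⁴ + 59x³ + 25x² − 39x − 8) ÷ lead(D) = 2x⁵ ÷ 2x = x⁴. Subtract (x⁴)·D = 2x⁵ + 7x⁴. Remainder: 14x⁴ + 59x³ + 25x² − 39x − 8.
Step 4: lead(14x⁴ + 59x³ + 25x² − 39x − 8) ÷ lead(D) = 14x⁴ ÷ 2x = 7x³. Subtract (7x³)·D = 14x⁴ + 49x³. Remainder: 10x³ + 25x² − 39x − 8.
Step 5: lead(10x³ + 25x² − 39x − 8) ÷ lead(D) = 10x³ ÷ 2x = 5x². Subtract (5x²)·D = 10x³ + 35x². Remainder: −10x² − 39x − 8.
Step 6: lead(−10x² − 39x − 8) ÷ lead(D) = −10x² ÷ 2x = −5x. Subtract (−5x)·D = −10x² − 35x. Remainder: −4x − 8.
Step 7: lead(−4x − 8) ÷ lead(D) = −4x ÷ 2x = −2. Subtract (−2)·D = −4x − 14. Remainder: 6.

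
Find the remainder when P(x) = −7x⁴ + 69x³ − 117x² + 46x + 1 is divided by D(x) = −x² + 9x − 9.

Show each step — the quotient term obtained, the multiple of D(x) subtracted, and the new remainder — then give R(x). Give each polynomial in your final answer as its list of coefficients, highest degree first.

Step 1: lead(−7x⁴ + 69x³ − 117x² + 46x + 1) ÷ lead(D) = −7x⁴ ÷ −x² = 7x². Subtract (7x²)·D = −7x⁴ + 63x³ − 63x². Remainder: 6x³ − 54x² + 46x + 1.
Step 2: lead(6x³ − 54x² + 46x + 1) ÷ lead(D) = 6x³ ÷ −x² = −6x. Subtract (−6x)·D = 6x³ − 54x² + 54x. Remainder: −8x + 1.

R = [-8, 1]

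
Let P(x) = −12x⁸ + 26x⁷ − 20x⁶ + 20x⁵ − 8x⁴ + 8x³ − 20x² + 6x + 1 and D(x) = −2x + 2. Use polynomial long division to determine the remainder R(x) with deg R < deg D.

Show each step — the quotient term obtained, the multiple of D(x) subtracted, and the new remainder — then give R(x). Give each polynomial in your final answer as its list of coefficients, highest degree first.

R = [1]

Step 1: lead(−12x⁸ + 26x⁷ − 20x⁶ + 20x⁵ − 8x⁴ + 8x³ − 20x² + 6x + 1) ÷ lead(D) = −12x⁸ ÷ −2x = 6x⁷. Subtract (6x⁷)·D = −12x⁸ + 12x⁷. Remainder: 14x⁷ − 20x⁶ + 20x⁵ − 8x⁴ + 8x³ − 20x² + 6x + 1.
Step 2: lead(14x⁷ − 20x⁶ + 20x⁵ − 8x⁴ + 8x³ − 20x² + 6x + 1) ÷ lead(D) = 14x⁷ ÷ −2x = −7x⁶. Subtract (−7x⁶)·D = 14x⁷ − 14x⁶. Remainder: −6x⁶ + 20x⁵ − 8x⁴ + 8x³ − 20x² + 6x + 1.
Step 3: lead(−6x⁶ + 20x⁵ − 8x⁴ + 8x³ − 20x² + 6x + 1) ÷ lead(D) = −6x⁶ ÷ −2x = 3x⁵. Subtract (3x⁵)·D = −6x⁶ + 6x⁵. Remainder: 14x⁵ − 8x⁴ + 8x³ − 20x² + 6x + 1.
Step 4: lead(14x⁵ − 8x⁴ + 8x³ − 20x² + 6x + 1) ÷ lead(D) = 14x⁵ ÷ −2x = −7x⁴. Subtract (−7x⁴)·D = 14x⁵ − 14x⁴. Remainder: 6x⁴ + 8x³ − 20x² + 6x + 1.
Step 5: lead(6x⁴ + 8x³ − 20x² + 6x + 1) ÷ lead(D) = 6x⁴ ÷ −2x = −3x³. Subtract (−3x³)·D = 6x⁴ − 6x³. Remainder: 14x³ − 20x² + 6x + 1.
Step 6: lead(14x³ − 20x² + 6x + 1) ÷ lead(D) = 14x³ ÷ −2x = −7x². Subtract (−7x²)·D = 14x³ − 14x². Remainder: −6x² + 6x + 1.
Step 7: lead(−6x² + 6x + 1) ÷ lead(D) = −6x² ÷ −2x = 3x. Subtract (3x)·D = −6x² + 6x. Remainder: 1.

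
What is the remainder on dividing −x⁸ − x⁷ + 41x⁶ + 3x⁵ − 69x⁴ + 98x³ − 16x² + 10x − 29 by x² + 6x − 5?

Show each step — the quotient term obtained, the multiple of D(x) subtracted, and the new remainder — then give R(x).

Step 1: lead(−x⁸ − x⁷ + 41x⁶ + 3x⁵ − 69x⁴ + 98x³ − 16x² + 10x − 29) ÷ lead(D) = −x⁸ ÷ x² = −x⁶. Subtract (−x⁶)·D = −x⁸ − 6x⁷ + 5x⁶. Remainder: 5x⁷ + 36x⁶ + 3x⁵ − 69x⁴ + 98x³ − 16x² + 10x − 29.
Step 2: lead(5x⁷ + 36x⁶ + 3x⁵ − 69x⁴ + 98x³ − 16x² + 10x − 29) ÷ lead(D) = 5x⁷ ÷ x² = 5x⁵. Subtract (5x⁵)·D = 5x⁷ + 30x⁶ − 25x⁵. Remainder: 6x⁶ + 28x⁵ − 69x⁴ + 98x³ − 16x² + 10x − 29.
Step 3: lead(6x⁶ + 28x⁵ − 69x⁴ + 98x³ − 16x² + 10x − 29) ÷ lead(D) = 6x⁶ ÷ x² = 6x⁴. Subtract (6x⁴)·D = 6x⁶ + 36x⁵ − 30x⁴. Remainder: −8x⁵ − 39x⁴ + 98x³ − 16x² + 10x − 29.
Step 4: lead(−8x⁵ − 39x⁴ + 98x³ − 16x² + 10x − 29) ÷ lead(D) = −8x⁵ ÷ x² = −8x³. Subtract (−8x³)·D = −8x⁵ − 48x⁴ + 40x³. Remainder: 9x⁴ + 58x³ − 16x² + 10x − 29.
Step 5: lead(9x⁴ + 58x³ − 16x² + 10x − 29) ÷ lead(D) = 9x⁴ ÷ x² = 9x². Subtract (9x²)·D = 9x⁴ + 54x³ − 45x². Remainder: 4x³ + 29x² + 10x − 29.
Step 6: lead(4x³ + 29x² + 10x − 29) ÷ lead(D) = 4x³ ÷ x² = 4x. Subtract (4x)·D = 4x³ + 24x² − 20x. Remainder: 5x² + 30x − 29.
Step 7: lead(5x² + 30x − 29) ÷ lead(D) = 5x² ÷ x² = 5. Subtract (5)·D = 5x² + 30x − 25. Remainder: −4.

R(x) = −4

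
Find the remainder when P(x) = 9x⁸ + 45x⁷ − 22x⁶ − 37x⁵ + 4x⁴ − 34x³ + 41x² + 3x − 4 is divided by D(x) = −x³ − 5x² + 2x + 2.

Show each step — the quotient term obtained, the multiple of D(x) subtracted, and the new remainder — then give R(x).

Step 1: lead(9x⁸ + 45x⁷ − 22x⁶ − 37x⁵ + 4x⁴ − 34x³ + 41x² + 3x − 4) ÷ lead(D) = 9x⁸ ÷ −x³ = −9x⁵. Subtract (−9x⁵)·D = 9x⁸ + 45x⁷ − 18x⁶ − 18x⁵. Remainder: −4x⁶ − 19x⁵ + 4x⁴ − 34x³ + 41x² + 3x − 4.
Step 2: lead(−4x⁶ − 19x⁵ + 4x⁴ − 34x³ + 41x² + 3x − 4) ÷ lead(D) = −4x⁶ ÷ −x³ = 4x³. Subtract (4x³)·D = −4x⁶ − 20x⁵ + 8x⁴ + 8x³. Remainder: x⁵ − 4x⁴ − 42x³ + 41x² + 3x − 4.
Step 3: lead(x⁵ − 4x⁴ − 42x³ + 41x² + 3x − 4) ÷ lead(D) = x⁵ ÷ −x³ = −x². Subtract (−x²)·D = x⁵ + 5x⁴ − 2x³ − 2x². Remainder: −9x⁴ − 40x³ + 43x² + 3x − 4.
Step 4: lead(−9x⁴ − 40x³ + 43x² + 3x − 4) ÷ lead(D) = −9x⁴ ÷ −x³ = 9x. Subtract (9x)·D = −9x⁴ − 45x³ + 18x² + 18x. Remainder: 5x³ + 25x² − 15x − 4.
Step 5: lead(5x³ + 25x² − 15x − 4) ÷ lead(D) = 5x³ ÷ −x³ = −5. Subtract (−5)·D = 5x³ + 25x² − 10x − 10. Remainder: −5x + 6.

R(x) = −5x + 6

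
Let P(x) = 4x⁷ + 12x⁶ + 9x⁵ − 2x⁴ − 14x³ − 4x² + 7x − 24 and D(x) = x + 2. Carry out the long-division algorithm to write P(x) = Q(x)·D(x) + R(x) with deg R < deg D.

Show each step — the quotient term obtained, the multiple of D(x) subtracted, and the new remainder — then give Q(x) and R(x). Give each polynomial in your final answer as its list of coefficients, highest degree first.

Q = [4, 4, 1, -4, -6, 8, -9]; R = [-6]

Step 1: lead(4x⁷ + 12x⁶ + 9x⁵ − 2x⁴ − 14x³ − 4x² + 7x − 24) ÷ lead(D) = 4x⁷ ÷ x = 4x⁶. Subtract (4x⁶)·D = 4x⁷ + 8x⁶. Remainder: 4x⁶ + 9x⁵ − 2x⁴ − 14x³ − 4x² + 7x − 24.
Step 2: lead(4x⁶ + 9x⁵ − 2x⁴ − 14x³ − 4x² + 7x − 24) ÷ lead(D) = 4x⁶ ÷ x = 4x⁵. Subtract (4x⁵)·D = 4x⁶ + 8x⁵. Remainder: x⁵ − 2x⁴ − 14x³ − 4x² + 7x − 24.
Step 3: lead(x⁵ − 2x⁴ − 14x³ − 4x² + 7x − 24) ÷ lead(D) = x⁵ ÷ x = x⁴. Subtract (x⁴)·D = x⁵ + 2x⁴. Remainder: −4x⁴ − 14x³ − 4x² + 7x − 24.
Step 4: lead(−4x⁴ − 14x³ − 4x² + 7x − 24) ÷ lead(D) = −4x⁴ ÷ x = −4x³. Subtract (−4x³)·D = −4x⁴ − 8x³. Remainder: −6x³ − 4x² + 7x − 24.
Step 5: lead(−6x³ − 4x² + 7x − 24) ÷ lead(D) = −6x³ ÷ x = −6x². Subtract (−6x²)·D = −6x³ − 12x². Remainder: 8x² + 7x − 24.
Step 6: lead(8x² + 7x − 24) ÷ lead(D) = 8x² ÷ x = 8x. Subtract (8x)·D = 8x² + 16x. Remainder: −9x − 24.
Step 7: lead(−9x − 24) ÷ lead(D) = −9x ÷ x = −9. Subtract (−9)·D = −9x − 18. Remainder: −6.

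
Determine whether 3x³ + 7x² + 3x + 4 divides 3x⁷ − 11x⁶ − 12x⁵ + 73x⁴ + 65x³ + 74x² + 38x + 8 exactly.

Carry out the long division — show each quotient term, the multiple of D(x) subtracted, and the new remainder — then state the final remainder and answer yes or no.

R(x) = 0, so D(x) is a factor of P(x). yes

Step 1: lead(3x⁷ − 11x⁶ − 12x⁵ + 73x⁴ + 65x³ + 74x² + 38x + 8) ÷ lead(D) = 3x⁷ ÷ 3x³ = x⁴. Subtract (x⁴)·D = 3x⁷ + 7x⁶ + 3x⁵ + 4x⁴. Remainder: −18x⁶ − 15x⁵ + 69x⁴ + 65x³ + 74x² + 38x + 8.
Step 2: lead(−18x⁶ − 15x⁵ + 69x⁴ + 65x³ + 74x² + 38x + 8) ÷ lead(D) = −18x⁶ ÷ 3x³ = −6x³. Subtract (−6x³)·D = −18x⁶ − 42x⁵ − 18x⁴ − 24x³. Remainder: 27x⁵ + 87x⁴ + 89x³ + 74x² + 38x + 8.
Step 3: lead(27x⁵ + 87x⁴ + 89x³ + 74x² + 38x + 8) ÷ lead(D) = 27x⁵ ÷ 3x³ = 9x². Subtract (9x²)·D = 27x⁵ + 63x⁴ + 27x³ + 36x². Remainder: 24x⁴ + 62x³ + 38x² + 38x + 8.
Step 4: lead(24x⁴ + 62x³ + 38x² + 38x + 8) ÷ lead(D) = 24x⁴ ÷ 3x³ = 8x. Subtract (8x)·D = 24x⁴ + 56x³ + 24x² + 32x. Remainder: 6x³ + 14x² + 6x + 8.
Step 5: lead(6x³ + 14x² + 6x + 8) ÷ lead(D) = 6x³ ÷ 3x³ = 2. Subtract (2)·D = 6x³ + 14x² + 6x + 8. Remainder: 0.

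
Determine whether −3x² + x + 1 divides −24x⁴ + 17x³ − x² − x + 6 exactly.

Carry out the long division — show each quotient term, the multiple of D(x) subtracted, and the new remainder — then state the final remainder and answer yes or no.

R(x) = 4, so D(x) is not a factor of P(x). no

Step 1: lead(−24x⁴ + 17x³ − x² − x + 6) ÷ lead(D) = −24x⁴ ÷ −3x² = 8x². Subtract (8x²)·D = −24x⁴ + 8x³ + 8x². Remainder: 9x³ − 9x² − x + 6.
Step 2: lead(9x³ − 9x² − x + 6) ÷ lead(D) = 9x³ ÷ −3x² = −3x. Subtract (−3x)·D = 9x³ − 3x² − 3x. Remainder: −6x² + 2x + 6.
Step 3: lead(−6x² + 2x + 6) ÷ lead(D) = −6x² ÷ −3x² = 2. Subtract (2)·D = −6x² + 2x + 2. Remainder: 4.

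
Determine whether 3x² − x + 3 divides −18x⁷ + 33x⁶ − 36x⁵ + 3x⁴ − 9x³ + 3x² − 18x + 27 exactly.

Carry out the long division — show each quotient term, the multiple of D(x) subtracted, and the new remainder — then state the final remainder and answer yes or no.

Step 1: lead(−18x⁷ + 33x⁶ − 36x⁵ + 3x⁴ − 9x³ + 3x² − 18x + 27) ÷ lead(D) = −18x⁷ ÷ 3x² = −6x⁵. Subtract (−6x⁵)·D = −18x⁷ + 6x⁶ − 18x⁵. Remainder: 27x⁶ − 18x⁵ + 3x⁴ − 9x³ + 3x² − 18x + 27.
Step 2: lead(27x⁶ − 18x⁵ + 3x⁴ − 9x³ + 3x² − 18x + 27) ÷ lead(D) = 27x⁶ ÷ 3x² = 9x⁴. Subtract (9x⁴)·D = 27x⁶ − 9x⁵ + 27x⁴. Remainder: −9x⁵ − 24x⁴ − 9x³ + 3x² − 18x + 27.
Step 3: lead(−9x⁵ − 24x⁴ − 9x³ + 3x² − 18x + 27) ÷ lead(D) = −9x⁵ ÷ 3x² = −3x³. Subtract (−3x³)·D = −9x⁵ + 3x⁴ − 9x³. Remainder: −27x⁴ + 3x² − 18x + 27.
Step 4: lead(−27x⁴ + 3x² − 18x + 27) ÷ lead(D) = −27x⁴ ÷ 3x² = −9x². Subtract (−9x²)·D = −27x⁴ + 9x³ − 27x². Remainder: −9x³ + 30x² − 18x + 27.
Step 5: lead(−9x³ + 30x² − 18x + 27) ÷ lead(D) = −9x³ ÷ 3x² = −3x. Subtract (−3x)·D = −9x³ + 3x² − 9x. Remainder: 27x² − 9x + 27.
Step 6: lead(27x² − 9x + 27) ÷ lead(D) = 27x² ÷ 3x² = 9. Subtract (9)·D = 27x² − 9x + 27. Remainder: 0.

R(x) = 0, so D(x) is a factor of P(x). yes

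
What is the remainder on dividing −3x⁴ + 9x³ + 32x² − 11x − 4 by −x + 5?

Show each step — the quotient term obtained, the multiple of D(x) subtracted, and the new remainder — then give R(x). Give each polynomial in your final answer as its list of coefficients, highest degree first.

Step 1: lead(−3x⁴ + 9x³ + 32x² − 11x − 4) ÷ lead(D) = −3x⁴ ÷ −x = 3x³. Subtract (3x³)·D = −3x⁴ + 15x³. Remainder: −6x³ + 32x² − 11x − 4.
Step 2: lead(−6x³ + 32x² − 11x − 4) ÷ lead(D) = −6x³ ÷ −x = 6x². Subtract (6x²)·D = −6x³ + 30x². Remainder: 2x² − 11x − 4.
Step 3: lead(2x² − 11x − 4) ÷ lead(D) = 2x² ÷ −x = −2x. Subtract (−2x)·D = 2x² − 10x. Remainder: −x − 4.
Step 4: lead(−x − 4) ÷ lead(D) = −x ÷ −x = 1. Subtract (1)·D = −x + 5. Remainder: −9.

R = [-9]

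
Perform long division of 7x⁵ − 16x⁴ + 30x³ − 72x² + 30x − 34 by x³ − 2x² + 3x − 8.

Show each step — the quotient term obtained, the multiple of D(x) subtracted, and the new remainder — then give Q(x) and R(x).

Step 1: lead(7x⁵ − 16x⁴ + 30x³ − 72x² + 30x − 34) ÷ lead(D) = 7x⁵ ÷ x³ = 7x². Subtract (7x²)·D = 7x⁵ − 14x⁴ + 21x³ − 56x². Remainder: −2x⁴ + 9x³ − 16x² + 30x − 34.
Step 2: lead(−2x⁴ + 9x³ − 16x² + 30x − 34) ÷ lead(D) = −2x⁴ ÷ x³ = −2x. Subtract (−2x)·D = −2x⁴ + 4x³ − 6x² + 16x. Remainder: 5x³ − 10x² + 14x − 34.
Step 3: lead(5x³ − 10x² + 14x − 34) ÷ lead(D) = 5x³ ÷ x³ = 5. Subtract (5)·D = 5x³ − 10x² + 15x − 40. Remainder: −x + 6.

Q(x) = 7x² − 2x + 5; R(x) = −x + 6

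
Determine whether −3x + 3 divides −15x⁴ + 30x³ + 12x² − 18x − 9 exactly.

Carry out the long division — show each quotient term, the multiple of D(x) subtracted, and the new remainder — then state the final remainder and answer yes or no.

R(x) = 0, so D(x) is a factor of P(x). yes

Step 1: lead(−15x⁴ + 30x³ + 12x² − 18x − 9) ÷ lead(D) = −15x⁴ ÷ −3x = 5x³. Subtract (5x³)·D = −15x⁴ + 15x³. Remainder: 15x³ + 12x² − 18x − 9.
Step 2: lead(15x³ + 12x² − 18x − 9) ÷ lead(D) = 15x³ ÷ −3x = −5x². Subtract (−5x²)·D = 15x³ − 15x². Remainder: 27x² − 18x − 9.
Step 3: lead(27x² − 18x − 9) ÷ lead(D) = 27x² ÷ −3x = −9x. Subtract (−9x)·D = 27x² − 27x. Remainder: 9x − 9.
Step 4: lead(9x − 9) ÷ lead(D) = 9x ÷ −3x = −3. Subtract (−3)·D = 9x − 9. Remainder: 0.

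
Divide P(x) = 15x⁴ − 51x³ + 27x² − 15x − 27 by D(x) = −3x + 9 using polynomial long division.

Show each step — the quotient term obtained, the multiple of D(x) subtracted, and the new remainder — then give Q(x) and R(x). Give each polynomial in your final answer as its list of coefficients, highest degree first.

Q = [-5, 2, -3, -4]; R = [9]

Step 1: lead(15x⁴ − 51x³ + 27x² − 15x − 27) ÷ lead(D) = 15x⁴ ÷ −3x = −5x³. Subtract (−5x³)·D = 15x⁴ − 45x³. Remainder: −6x³ + 27x² − 15x − 27.
Step 2: lead(−6x³ + 27x² − 15x − 27) ÷ lead(D) = −6x³ ÷ −3x = 2x². Subtract (2x²)·D = −6x³ + 18x². Remainder: 9x² − 15x − 27.
Step 3: lead(9x² − 15x − 27) ÷ lead(D) = 9x² ÷ −3x = −3x. Subtract (−3x)·D = 9x² − 27x. Remainder: 12x − 27.
Step 4: lead(12x − 27) ÷ lead(D) = 12x ÷ −3x = −4. Subtract (−4)·D = 12x − 36. Remainder: 9.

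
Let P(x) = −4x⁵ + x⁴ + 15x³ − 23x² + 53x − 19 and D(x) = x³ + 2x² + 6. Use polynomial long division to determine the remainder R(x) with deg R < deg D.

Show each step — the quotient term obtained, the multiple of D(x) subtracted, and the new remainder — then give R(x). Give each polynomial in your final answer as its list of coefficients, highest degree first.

R = [7, -1, -1]

Step 1: lead(−4x⁵ + x⁴ + 15x³ − 23x² + 53x − 19) ÷ lead(D) = −4x⁵ ÷ x³ = −4x². Subtract (−4x²)·D = −4x⁵ − 8x⁴ − 24x². Remainder: 9x⁴ + 15x³ + x² + 53x − 19.
Step 2: lead(9x⁴ + 15x³ + x² + 53x − 19) ÷ lead(D) = 9x⁴ ÷ x³ = 9x. Subtract (9x)·D = 9x⁴ + 18x³ + 54x. Remainder: −3x³ + x² − x − 19.
Step 3: lead(−3x³ + x² − x − 19) ÷ lead(D) = −3x³ ÷ x³ = −3. Subtract (−3)·D = −3x³ − 6x² − 18. Remainder: 7x² − x − 1.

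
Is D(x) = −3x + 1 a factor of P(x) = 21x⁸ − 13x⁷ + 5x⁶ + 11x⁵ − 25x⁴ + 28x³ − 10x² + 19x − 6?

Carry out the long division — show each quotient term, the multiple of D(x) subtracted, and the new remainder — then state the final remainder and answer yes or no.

Step 1: lead(21x⁸ − 13x⁷ + 5x⁶ + 11x⁵ − 25x⁴ + 28x³ − 10x² + 19x − 6) ÷ lead(D) = 21x⁸ ÷ −3x = −7x⁷. Subtract (−7x⁷)·D = 21x⁸ − 7x⁷. Remainder: −6x⁷ + 5x⁶ + 11x⁵ − 25x⁴ + 28x³ − 10x² + 19x − 6.
Step 2: lead(−6x⁷ + 5x⁶ + 11x⁵ − 25x⁴ + 28x³ − 10x² + 19x − 6) ÷ lead(D) = −6x⁷ ÷ −3x = 2x⁶. Subtract (2x⁶)·D = −6x⁷ + 2x⁶. Remainder: 3x⁶ + 11x⁵ − 25x⁴ + 28x³ − 10x² + 19x − 6.
Step 3: lead(3x⁶ + 11x⁵ − 25x⁴ + 28x³ − 10x² + 19x − 6) ÷ lead(D) = 3x⁶ ÷ −3x = −x⁵. Subtract (−x⁵)·D = 3x⁶ − x⁵. Remainder: 12x⁵ − 25x⁴ + 28x³ − 10x² + 19x − 6.
Step 4: lead(12x⁵ − 25x⁴ + 28x³ − 10x² + 19x − 6) ÷ lead(D) = 12x⁵ ÷ −3x = −4x⁴. Subtract (−4x⁴)·D = 12x⁵ − 4x⁴. Remainder: −21x⁴ + 28x³ − 10x² + 19x − 6.
Step 5: lead(−21x⁴ + 28x³ − 10x² + 19x − 6) ÷ lead(D) = −21x⁴ ÷ −3x = 7x³. Subtract (7x³)·D = −21x⁴ + 7x³. Remainder: 21x³ − 10x² + 19x − 6.
Step 6: lead(21x³ − 10x² + 19x − 6) ÷ lead(D) = 21x³ ÷ −3x = −7x². Subtract (−7x²)·D = 21x³ − 7x². Remainder: −3x² + 19x − 6.
Step 7: lead(−3x² + 19x − 6) ÷ lead(D) = −3x² ÷ −3x = x. Subtract (x)·D = −3x² + x. Remainder: 18x − 6.
Step 8: lead(18x − 6) ÷ lead(D) = 18x ÷ −3x = −6. Subtract (−6)·D = 18x − 6. Remainder: 0.

R(x) = 0, so D(x) is a factor of P(x). yes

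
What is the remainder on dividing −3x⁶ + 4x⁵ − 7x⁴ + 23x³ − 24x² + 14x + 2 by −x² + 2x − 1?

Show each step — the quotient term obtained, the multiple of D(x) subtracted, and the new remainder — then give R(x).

Step 1: lead(−3x⁶ + 4x⁵ − 7x⁴ + 23x³ − 24x² + 14x + 2) ÷ lead(D) = −3x⁶ ÷ −x² = 3x⁴. Subtract (3x⁴)·D = −3x⁶ + 6x⁵ − 3x⁴. Remainder: −2x⁵ − 4x⁴ + 23x³ − 24x² + 14x + 2.
Step 2: lead(−2x⁵ − 4x⁴ + 23x³ − 24x² + 14x + 2) ÷ lead(D) = −2x⁵ ÷ −x² = 2x³. Subtract (2x³)·D = −2x⁵ + 4x⁴ − 2x³. Remainder: −8x⁴ + 25x³ − 24x² + 14x + 2.
Step 3: lead(−8x⁴ + 25x³ − 24x² + 14x + 2) ÷ lead(D) = −8x⁴ ÷ −x² = 8x². Subtract (8x²)·D = −8x⁴ + 16x³ − 8x². Remainder: 9x³ − 16x² + 14x + 2.
Step 4: lead(9x³ − 16x² + 14x + 2) ÷ lead(D) = 9x³ ÷ −x² = −9x. Subtract (−9x)·D = 9x³ − 18x² + 9x. Remainder: 2x² + 5x + 2.
Step 5: lead(2x² + 5x + 2) ÷ lead(D) = 2x² ÷ −x² = −2. Subtract (−2)·D = 2x² − 4x + 2. Remainder: 9x.

R(x) = 9x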